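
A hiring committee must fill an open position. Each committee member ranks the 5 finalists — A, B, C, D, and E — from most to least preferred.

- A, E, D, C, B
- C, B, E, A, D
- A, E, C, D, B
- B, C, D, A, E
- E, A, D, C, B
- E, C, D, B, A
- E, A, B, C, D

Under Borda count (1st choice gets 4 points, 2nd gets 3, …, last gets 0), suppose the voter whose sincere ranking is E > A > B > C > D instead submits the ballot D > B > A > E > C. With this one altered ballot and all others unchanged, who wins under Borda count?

E

Borda totals with the altered ballot: A 15, B 11, C 14, D 13, E 17.
The winner is unchanged: still E.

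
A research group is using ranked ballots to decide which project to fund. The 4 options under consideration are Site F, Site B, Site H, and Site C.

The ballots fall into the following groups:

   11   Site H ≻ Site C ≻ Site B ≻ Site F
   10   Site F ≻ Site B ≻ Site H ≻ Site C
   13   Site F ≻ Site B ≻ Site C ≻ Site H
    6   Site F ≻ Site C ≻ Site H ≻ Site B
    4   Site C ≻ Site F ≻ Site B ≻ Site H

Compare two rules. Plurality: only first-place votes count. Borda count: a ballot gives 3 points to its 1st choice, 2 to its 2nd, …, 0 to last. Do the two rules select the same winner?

Yes

Plurality first-place counts: Site F 29, Site B 0, Site H 11, Site C 4 → Site F.
Borda totals: Site F 95, Site B 61, Site H 49, Site C 59 → Site F.
The two rules agree on Site F.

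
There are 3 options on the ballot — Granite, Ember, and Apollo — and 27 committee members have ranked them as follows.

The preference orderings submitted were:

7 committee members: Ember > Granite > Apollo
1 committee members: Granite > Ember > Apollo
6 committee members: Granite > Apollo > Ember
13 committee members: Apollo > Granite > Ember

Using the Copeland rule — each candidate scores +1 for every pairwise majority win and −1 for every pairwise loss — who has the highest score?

Granite

Pairwise results:
  Granite vs Ember: Granite wins 20–7.
  Granite vs Apollo: Granite wins 14–13.
  Ember vs Apollo: Apollo wins 19–8.
Copeland scores (wins − losses):
  Granite: 2 − 0 = 2
  Ember: 0 − 2 = -2
  Apollo: 1 − 1 = 0
Granite has the best Copeland score.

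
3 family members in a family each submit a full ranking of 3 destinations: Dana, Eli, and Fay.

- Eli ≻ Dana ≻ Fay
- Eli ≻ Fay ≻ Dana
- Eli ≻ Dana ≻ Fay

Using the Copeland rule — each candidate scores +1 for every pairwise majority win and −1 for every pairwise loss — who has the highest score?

Pairwise results:
  Dana vs Eli: Eli wins 3–0.
  Dana vs Fay: Dana wins 2–1.
  Eli vs Fay: Eli wins 3–0.
Copeland scores (wins − losses):
  Dana: 1 − 1 = 0
  Eli: 2 − 0 = 2
  Fay: 0 − 2 = -2
Eli has the best Copeland score.

Eli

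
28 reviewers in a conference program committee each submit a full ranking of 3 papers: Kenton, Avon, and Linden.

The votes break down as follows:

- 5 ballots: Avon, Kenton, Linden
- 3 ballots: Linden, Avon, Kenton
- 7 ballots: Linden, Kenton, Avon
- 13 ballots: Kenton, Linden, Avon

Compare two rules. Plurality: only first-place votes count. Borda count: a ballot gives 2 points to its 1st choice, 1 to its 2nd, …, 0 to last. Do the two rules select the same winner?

Yes

Plurality first-place counts: Kenton 13, Avon 5, Linden 10 → Kenton.
Borda totals: Kenton 38, Avon 13, Linden 33 → Kenton.
The two rules agree on Kenton.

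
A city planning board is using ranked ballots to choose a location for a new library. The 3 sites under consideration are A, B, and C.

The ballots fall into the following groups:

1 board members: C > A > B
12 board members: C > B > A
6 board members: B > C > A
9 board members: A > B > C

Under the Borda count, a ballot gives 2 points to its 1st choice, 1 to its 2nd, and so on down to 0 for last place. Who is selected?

Borda scores:
  A: 1 + 12·0 + 6·0 + 9·2 = 19
  B: 0 + 12·1 + 6·2 + 9·1 = 33
  C: 2 + 12·2 + 6·1 + 9·0 = 32
B has the highest total.

B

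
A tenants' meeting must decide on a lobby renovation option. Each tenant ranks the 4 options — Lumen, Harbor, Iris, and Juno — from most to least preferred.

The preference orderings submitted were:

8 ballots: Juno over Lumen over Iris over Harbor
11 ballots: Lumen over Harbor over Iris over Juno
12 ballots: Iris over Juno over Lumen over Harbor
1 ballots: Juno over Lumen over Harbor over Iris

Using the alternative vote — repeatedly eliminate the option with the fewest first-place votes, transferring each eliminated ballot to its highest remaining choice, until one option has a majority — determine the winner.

Round 1: Iris 12, Lumen 11, Juno 9, Harbor 0. Harbor has the fewest and is eliminated.
Round 2: Iris 12, Lumen 11, Juno 9. Juno has the fewest and is eliminated.
Round 3: Lumen 20, Iris 12. Lumen has a majority.

Lumen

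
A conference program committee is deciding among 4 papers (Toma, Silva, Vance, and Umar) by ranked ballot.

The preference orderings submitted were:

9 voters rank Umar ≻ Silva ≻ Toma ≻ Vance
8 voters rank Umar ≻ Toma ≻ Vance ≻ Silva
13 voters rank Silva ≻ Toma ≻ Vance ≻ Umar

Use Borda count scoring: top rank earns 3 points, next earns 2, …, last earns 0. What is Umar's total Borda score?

Borda scores:
  Toma: 9·1 + 8·2 + 13·2 = 51
  Silva: 9·2 + 8·0 + 13·3 = 57
  Vance: 9·0 + 8·1 + 13·1 = 21
  Umar: 9·3 + 8·3 + 13·0 = 51

51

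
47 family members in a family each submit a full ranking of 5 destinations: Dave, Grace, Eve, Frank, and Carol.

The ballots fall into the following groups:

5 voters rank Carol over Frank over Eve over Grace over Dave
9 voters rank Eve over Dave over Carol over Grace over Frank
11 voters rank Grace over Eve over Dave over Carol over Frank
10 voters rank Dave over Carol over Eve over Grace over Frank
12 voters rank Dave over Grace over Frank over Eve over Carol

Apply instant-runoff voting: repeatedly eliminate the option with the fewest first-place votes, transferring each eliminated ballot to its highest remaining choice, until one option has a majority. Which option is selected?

Round 1: Dave 22, Grace 11, Eve 9, Carol 5, Frank 0. Frank has the fewest and is eliminated.
Round 2: Dave 22, Grace 11, Eve 9, Carol 5. Carol has the fewest and is eliminated.
Round 3: Dave 22, Eve 14, Grace 11. Grace has the fewest and is eliminated.
Round 4: Eve 25, Dave 22. Eve has a majority.

Eve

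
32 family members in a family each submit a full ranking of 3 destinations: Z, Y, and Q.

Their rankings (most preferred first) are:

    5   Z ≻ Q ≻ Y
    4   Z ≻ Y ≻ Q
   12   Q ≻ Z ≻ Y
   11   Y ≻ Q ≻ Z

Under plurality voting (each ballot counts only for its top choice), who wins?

First-place vote totals:
  Z: 9
  Y: 11
  Q: 12
Q has the most first-place votes.

Q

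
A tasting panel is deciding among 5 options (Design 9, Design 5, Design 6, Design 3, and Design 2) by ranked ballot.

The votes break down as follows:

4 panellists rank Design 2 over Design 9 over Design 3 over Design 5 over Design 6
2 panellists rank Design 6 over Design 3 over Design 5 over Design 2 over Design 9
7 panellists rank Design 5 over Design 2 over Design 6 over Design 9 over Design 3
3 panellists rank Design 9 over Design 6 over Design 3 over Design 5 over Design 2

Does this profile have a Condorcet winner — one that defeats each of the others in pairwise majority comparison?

Head-to-head results (16 voters total):
Design 9 vs Design 5: Design 5 wins 9–7.
Design 9 vs Design 6: Design 6 wins 9–7.
Design 9 vs Design 3: Design 9 wins 14–2.
Design 9 vs Design 2: Design 2 wins 13–3.
Design 5 vs Design 6: Design 5 wins 11–5.
Design 5 vs Design 3: Design 3 wins 9–7.
Design 5 vs Design 2: Design 5 wins 12–4.
Design 6 vs Design 3: Design 6 wins 12–4.
Design 6 vs Design 2: Design 2 wins 11–5.
Design 3 vs Design 2: Design 2 wins 11–5.
No candidate beats all others: Design 9 beats Design 3 beats Design 5 beats Design 9, a majority cycle.

No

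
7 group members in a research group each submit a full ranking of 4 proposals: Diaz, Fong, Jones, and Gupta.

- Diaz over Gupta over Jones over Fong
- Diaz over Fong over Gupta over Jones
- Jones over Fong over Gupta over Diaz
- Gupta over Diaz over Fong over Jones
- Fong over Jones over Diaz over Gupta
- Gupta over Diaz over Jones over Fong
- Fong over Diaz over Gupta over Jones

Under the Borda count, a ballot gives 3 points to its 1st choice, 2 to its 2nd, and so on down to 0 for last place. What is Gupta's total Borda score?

11

Borda scores:
  Diaz: 3 + 3 + 0 + 2 + 1 + 2 + 2 = 13
  Fong: 0 + 2 + 2 + 1 + 3 + 0 + 3 = 11
  Jones: 1 + 0 + 3 + 0 + 2 + 1 + 0 = 7
  Gupta: 2 + 1 + 1 + 3 + 0 + 3 + 1 = 11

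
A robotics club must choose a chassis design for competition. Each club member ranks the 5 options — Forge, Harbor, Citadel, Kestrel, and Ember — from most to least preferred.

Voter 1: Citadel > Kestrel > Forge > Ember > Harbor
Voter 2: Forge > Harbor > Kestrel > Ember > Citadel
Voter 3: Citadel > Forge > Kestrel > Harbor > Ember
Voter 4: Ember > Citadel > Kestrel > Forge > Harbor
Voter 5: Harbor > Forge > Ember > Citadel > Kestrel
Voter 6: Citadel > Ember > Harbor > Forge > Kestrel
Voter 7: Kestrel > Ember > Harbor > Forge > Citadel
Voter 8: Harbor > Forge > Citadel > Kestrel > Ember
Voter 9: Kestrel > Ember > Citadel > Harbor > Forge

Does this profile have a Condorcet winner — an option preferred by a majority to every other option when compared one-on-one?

No

Head-to-head results (9 voters total):
Forge vs Harbor: Harbor wins 5–4.
Forge vs Citadel: Citadel wins 5–4.
Forge vs Kestrel: Forge wins 5–4.
Forge vs Ember: Forge wins 5–4.
Harbor vs Citadel: Citadel wins 5–4.
Harbor vs Kestrel: Kestrel wins 5–4.
Harbor vs Ember: Ember wins 5–4.
Citadel vs Kestrel: Citadel wins 6–3.
Citadel vs Ember: Ember wins 5–4.
Kestrel vs Ember: Kestrel wins 6–3.
No candidate beats all others: Forge beats Kestrel beats Harbor beats Forge, a majority cycle.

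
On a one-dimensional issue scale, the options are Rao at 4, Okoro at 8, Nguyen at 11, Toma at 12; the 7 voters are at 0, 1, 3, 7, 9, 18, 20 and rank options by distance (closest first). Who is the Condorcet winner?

With single-peaked preferences on a line, the Condorcet winner is the candidate closest to the median voter.
The median voter (position 7) is closest to Okoro at 8.
Check: Okoro vs Nguyen — voters closer to Okoro: 5 of 7.

Okoro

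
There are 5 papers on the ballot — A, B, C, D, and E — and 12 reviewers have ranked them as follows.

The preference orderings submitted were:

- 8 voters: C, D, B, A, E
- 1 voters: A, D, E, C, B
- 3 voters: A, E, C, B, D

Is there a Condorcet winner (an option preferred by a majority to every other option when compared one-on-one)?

Yes

Head-to-head results (12 voters total):
A vs B: B wins 8–4.
A vs C: C wins 8–4.
A vs D: D wins 8–4.
A vs E: A wins 12–0.
B vs C: C wins 12–0.
B vs D: D wins 9–3.
B vs E: B wins 8–4.
C vs D: C wins 11–1.
C vs E: C wins 8–4.
D vs E: D wins 9–3.
C beats each rival — A (8–4), B (12–0), D (11–1), E (8–4) — so C is the Condorcet winner.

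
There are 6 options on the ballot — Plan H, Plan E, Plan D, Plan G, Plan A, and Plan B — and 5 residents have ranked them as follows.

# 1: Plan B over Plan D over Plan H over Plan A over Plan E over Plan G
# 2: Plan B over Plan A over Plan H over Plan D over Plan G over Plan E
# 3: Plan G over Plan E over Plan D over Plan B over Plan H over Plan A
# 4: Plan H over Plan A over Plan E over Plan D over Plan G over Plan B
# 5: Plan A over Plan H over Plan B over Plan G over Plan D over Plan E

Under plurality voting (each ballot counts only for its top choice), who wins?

Plan B

First-place vote totals:
  Plan H: 1
  Plan E: 0
  Plan D: 0
  Plan G: 1
  Plan A: 1
  Plan B: 2
Plan B has the most first-place votes.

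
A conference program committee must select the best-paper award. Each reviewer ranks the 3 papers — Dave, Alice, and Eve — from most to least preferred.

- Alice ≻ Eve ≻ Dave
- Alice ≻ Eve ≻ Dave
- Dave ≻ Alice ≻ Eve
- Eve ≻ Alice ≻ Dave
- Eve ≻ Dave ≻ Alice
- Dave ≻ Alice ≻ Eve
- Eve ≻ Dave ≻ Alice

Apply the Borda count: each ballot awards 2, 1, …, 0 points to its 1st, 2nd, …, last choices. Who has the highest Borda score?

Eve

Borda scores:
  Dave: 0 + 0 + 2 + 0 + 1 + 2 + 1 = 6
  Alice: 2 + 2 + 1 + 1 + 0 + 1 + 0 = 7
  Eve: 1 + 1 + 0 + 2 + 2 + 0 + 2 = 8
Eve has the highest total.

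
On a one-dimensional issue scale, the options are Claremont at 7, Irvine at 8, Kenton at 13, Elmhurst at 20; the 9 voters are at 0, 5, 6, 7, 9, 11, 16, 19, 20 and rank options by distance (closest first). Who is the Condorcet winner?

With single-peaked preferences on a line, the Condorcet winner is the candidate closest to the median voter.
The median voter (position 9) is closest to Irvine at 8.
Check: Irvine vs Elmhurst — voters closer to Irvine: 6 of 9.

Irvine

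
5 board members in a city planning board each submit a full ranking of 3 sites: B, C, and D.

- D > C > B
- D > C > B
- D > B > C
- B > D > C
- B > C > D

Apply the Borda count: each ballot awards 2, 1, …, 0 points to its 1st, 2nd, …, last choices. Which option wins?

Borda scores:
  B: 0 + 0 + 1 + 2 + 2 = 5
  C: 1 + 1 + 0 + 0 + 1 = 3
  D: 2 + 2 + 2 + 1 + 0 = 7
D has the highest total.

D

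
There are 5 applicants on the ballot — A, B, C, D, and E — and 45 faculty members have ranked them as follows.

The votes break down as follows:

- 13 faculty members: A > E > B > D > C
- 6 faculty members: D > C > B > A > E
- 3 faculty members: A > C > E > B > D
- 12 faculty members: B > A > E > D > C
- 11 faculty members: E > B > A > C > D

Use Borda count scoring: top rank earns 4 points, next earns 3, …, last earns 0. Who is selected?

Borda scores:
  A: 13·4 + 6·1 + 3·4 + 12·3 + 11·2 = 128
  B: 13·2 + 6·2 + 3·1 + 12·4 + 11·3 = 122
  C: 13·0 + 6·3 + 3·3 + 12·0 + 11·1 = 38
  D: 13·1 + 6·4 + 3·0 + 12·1 + 11·0 = 49
  E: 13·3 + 6·0 + 3·2 + 12·2 + 11·4 = 113
A has the highest total.

A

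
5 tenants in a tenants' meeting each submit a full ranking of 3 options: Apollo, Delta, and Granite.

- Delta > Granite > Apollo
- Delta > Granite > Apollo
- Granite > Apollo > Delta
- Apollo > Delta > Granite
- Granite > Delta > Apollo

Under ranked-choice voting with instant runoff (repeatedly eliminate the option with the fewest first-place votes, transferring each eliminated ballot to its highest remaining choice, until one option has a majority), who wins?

Round 1: Delta 2, Granite 2, Apollo 1. Apollo has the fewest and is eliminated.
Round 2: Delta 3, Granite 2. Delta has a majority.

Delta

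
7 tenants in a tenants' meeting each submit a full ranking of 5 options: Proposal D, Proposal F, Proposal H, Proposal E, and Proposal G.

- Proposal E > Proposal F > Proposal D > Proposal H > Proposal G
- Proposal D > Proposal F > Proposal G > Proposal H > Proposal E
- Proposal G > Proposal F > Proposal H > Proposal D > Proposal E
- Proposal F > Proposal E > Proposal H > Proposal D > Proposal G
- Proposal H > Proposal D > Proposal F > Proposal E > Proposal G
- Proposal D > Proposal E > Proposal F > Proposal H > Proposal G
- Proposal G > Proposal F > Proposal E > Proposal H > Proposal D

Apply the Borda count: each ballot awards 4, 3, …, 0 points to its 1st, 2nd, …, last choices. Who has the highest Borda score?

Borda scores:
  Proposal D: 2 + 4 + 1 + 1 + 3 + 4 + 0 = 15
  Proposal F: 3 + 3 + 3 + 4 + 2 + 2 + 3 = 20
  Proposal H: 1 + 1 + 2 + 2 + 4 + 1 + 1 = 12
  Proposal E: 4 + 0 + 0 + 3 + 1 + 3 + 2 = 13
  Proposal G: 0 + 2 + 4 + 0 + 0 + 0 + 4 = 10
Proposal F has the highest total.

Proposal F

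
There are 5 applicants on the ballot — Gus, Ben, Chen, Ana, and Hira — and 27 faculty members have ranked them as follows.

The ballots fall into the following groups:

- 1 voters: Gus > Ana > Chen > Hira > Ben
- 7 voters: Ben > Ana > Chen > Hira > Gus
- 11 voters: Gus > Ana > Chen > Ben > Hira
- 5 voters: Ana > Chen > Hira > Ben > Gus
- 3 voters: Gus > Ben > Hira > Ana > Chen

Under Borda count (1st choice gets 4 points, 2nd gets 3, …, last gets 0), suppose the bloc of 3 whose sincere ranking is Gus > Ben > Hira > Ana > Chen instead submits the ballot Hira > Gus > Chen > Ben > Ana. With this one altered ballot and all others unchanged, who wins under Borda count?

Ana

Borda totals with the altered ballot: Gus 57, Ben 47, Chen 59, Ana 77, Hira 30.
The winner is unchanged: still Ana.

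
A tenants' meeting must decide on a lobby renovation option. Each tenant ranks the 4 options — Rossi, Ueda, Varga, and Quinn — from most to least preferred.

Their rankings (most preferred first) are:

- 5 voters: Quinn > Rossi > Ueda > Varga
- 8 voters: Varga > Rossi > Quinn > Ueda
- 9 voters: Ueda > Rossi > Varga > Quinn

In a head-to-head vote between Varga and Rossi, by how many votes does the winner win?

Ballots ranking Varga above Rossi: 8.
Ballots ranking Rossi above Varga: 5+9 = 14.
Rossi wins 14–8, a margin of 6.

6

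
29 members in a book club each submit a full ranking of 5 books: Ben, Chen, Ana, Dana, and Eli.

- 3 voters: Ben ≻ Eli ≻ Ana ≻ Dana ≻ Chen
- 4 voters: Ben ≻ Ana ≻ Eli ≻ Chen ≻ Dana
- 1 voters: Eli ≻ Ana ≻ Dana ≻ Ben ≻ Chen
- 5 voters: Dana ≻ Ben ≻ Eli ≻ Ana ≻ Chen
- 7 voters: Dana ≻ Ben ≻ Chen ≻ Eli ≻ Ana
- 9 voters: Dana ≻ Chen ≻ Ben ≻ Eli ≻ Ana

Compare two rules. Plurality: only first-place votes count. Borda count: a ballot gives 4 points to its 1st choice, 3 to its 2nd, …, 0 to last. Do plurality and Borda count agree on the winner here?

Yes

Plurality first-place counts: Ben 7, Chen 0, Ana 0, Dana 21, Eli 1 → Dana.
Borda totals: Ben 83, Chen 45, Ana 26, Dana 89, Eli 47 → Dana.
The two rules agree on Dana.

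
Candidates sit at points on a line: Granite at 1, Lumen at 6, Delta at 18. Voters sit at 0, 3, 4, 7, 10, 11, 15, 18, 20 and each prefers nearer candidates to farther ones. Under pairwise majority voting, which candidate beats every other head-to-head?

With single-peaked preferences on a line, the Condorcet winner is the candidate closest to the median voter.
The median voter (position 10) is closest to Lumen at 6.
Check: Lumen vs Delta — voters closer to Lumen: 6 of 9.

Lumen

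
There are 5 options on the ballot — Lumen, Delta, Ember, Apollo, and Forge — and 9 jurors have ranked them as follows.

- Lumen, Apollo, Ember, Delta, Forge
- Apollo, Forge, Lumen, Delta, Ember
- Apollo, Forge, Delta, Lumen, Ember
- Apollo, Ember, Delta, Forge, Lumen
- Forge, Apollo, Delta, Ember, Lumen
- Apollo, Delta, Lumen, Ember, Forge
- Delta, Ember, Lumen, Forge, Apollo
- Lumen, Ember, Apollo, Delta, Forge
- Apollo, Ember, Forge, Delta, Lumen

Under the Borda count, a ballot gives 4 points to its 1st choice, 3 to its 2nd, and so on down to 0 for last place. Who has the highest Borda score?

Borda scores:
  Lumen: 4 + 2 + 1 + 0 + 0 + 2 + 2 + 4 + 0 = 15
  Delta: 1 + 1 + 2 + 2 + 2 + 3 + 4 + 1 + 1 = 17
  Ember: 2 + 0 + 0 + 3 + 1 + 1 + 3 + 3 + 3 = 16
  Apollo: 3 + 4 + 4 + 4 + 3 + 4 + 0 + 2 + 4 = 28
  Forge: 0 + 3 + 3 + 1 + 4 + 0 + 1 + 0 + 2 = 14
Apollo has the highest total.

Apollo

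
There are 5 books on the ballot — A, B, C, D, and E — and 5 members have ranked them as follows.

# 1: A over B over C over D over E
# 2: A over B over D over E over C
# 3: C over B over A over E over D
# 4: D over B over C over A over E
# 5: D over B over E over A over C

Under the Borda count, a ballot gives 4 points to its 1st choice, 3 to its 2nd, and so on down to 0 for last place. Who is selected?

Borda scores:
  A: 4 + 4 + 2 + 1 + 1 = 12
  B: 3 + 3 + 3 + 3 + 3 = 15
  C: 2 + 0 + 4 + 2 + 0 = 8
  D: 1 + 2 + 0 + 4 + 4 = 11
  E: 0 + 1 + 1 + 0 + 2 = 4
B has the highest total.

B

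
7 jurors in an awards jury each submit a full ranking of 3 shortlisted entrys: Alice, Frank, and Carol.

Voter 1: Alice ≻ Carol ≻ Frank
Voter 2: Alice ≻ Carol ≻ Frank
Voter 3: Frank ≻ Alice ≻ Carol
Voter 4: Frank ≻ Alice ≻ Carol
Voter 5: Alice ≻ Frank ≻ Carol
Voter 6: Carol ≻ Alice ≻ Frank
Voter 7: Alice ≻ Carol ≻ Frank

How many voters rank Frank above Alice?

2

Ballots ranking Frank above Alice: 2.
Ballots ranking Alice above Frank: 5.
So 2 of 7 voters prefer Frank to Alice.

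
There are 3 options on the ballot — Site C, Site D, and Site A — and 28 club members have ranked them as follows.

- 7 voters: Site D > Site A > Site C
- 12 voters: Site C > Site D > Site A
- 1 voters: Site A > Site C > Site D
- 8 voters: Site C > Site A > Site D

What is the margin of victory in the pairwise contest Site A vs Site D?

10

Ballots ranking Site A above Site D: 1+8 = 9.
Ballots ranking Site D above Site A: 7+12 = 19.
Site D wins 19–9, a margin of 10.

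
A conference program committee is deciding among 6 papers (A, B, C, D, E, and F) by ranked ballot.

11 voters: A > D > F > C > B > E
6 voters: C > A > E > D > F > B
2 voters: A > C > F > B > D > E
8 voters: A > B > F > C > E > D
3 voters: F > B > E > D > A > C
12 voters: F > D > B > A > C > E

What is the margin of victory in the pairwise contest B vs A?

12

Ballots ranking B above A: 3+12 = 15.
Ballots ranking A above B: 11+6+2+8 = 27.
A wins 27–15, a margin of 12.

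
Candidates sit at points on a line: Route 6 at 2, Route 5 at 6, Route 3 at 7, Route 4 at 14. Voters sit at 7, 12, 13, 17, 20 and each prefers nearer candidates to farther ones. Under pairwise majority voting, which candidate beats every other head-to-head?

Route 4

With single-peaked preferences on a line, the Condorcet winner is the candidate closest to the median voter.
The median voter (position 13) is closest to Route 4 at 14.
Check: Route 4 vs Route 5 — voters closer to Route 4: 4 of 5.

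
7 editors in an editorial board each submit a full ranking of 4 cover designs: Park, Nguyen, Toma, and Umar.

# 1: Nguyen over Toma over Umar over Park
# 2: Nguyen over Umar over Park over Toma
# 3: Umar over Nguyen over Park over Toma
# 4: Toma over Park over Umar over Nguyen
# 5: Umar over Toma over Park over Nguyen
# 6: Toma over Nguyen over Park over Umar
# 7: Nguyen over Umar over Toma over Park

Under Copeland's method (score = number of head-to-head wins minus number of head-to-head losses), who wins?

Pairwise results:
  Park vs Nguyen: Nguyen wins 5–2.
  Park vs Toma: Toma wins 5–2.
  Park vs Umar: Umar wins 5–2.
  Nguyen vs Toma: Nguyen wins 4–3.
  Nguyen vs Umar: Nguyen wins 4–3.
  Toma vs Umar: Umar wins 4–3.
Copeland scores (wins − losses):
  Park: 0 − 3 = -3
  Nguyen: 3 − 0 = 3
  Toma: 1 − 2 = -1
  Umar: 2 − 1 = 1
Nguyen has the best Copeland score.

Nguyen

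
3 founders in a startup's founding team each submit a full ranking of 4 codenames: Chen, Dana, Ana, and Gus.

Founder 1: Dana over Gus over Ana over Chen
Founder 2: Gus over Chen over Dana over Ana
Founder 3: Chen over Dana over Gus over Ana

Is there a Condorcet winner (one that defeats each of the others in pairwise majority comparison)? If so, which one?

There is no Condorcet winner

Head-to-head results (3 voters total):
Chen vs Dana: Chen wins 2–1.
Chen vs Ana: Chen wins 2–1.
Chen vs Gus: Gus wins 2–1.
Dana vs Ana: Dana wins 3–0.
Dana vs Gus: Dana wins 2–1.
Ana vs Gus: Gus wins 3–0.
No candidate beats all others: Chen beats Dana beats Gus beats Chen, a majority cycle.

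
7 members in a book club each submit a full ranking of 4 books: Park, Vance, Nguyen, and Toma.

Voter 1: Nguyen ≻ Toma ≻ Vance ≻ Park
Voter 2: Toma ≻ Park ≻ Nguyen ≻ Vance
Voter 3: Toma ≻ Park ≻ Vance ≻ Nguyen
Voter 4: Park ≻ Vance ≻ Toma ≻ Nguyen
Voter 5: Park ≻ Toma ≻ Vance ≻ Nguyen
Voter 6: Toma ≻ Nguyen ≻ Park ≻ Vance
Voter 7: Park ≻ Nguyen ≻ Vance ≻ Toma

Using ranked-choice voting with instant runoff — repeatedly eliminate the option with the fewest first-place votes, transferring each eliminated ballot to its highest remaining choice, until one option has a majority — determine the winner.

Round 1: Park 3, Toma 3, Nguyen 1, Vance 0. Vance has the fewest and is eliminated.
Round 2: Park 3, Toma 3, Nguyen 1. Nguyen has the fewest and is eliminated.
Round 3: Toma 4, Park 3. Toma has a majority.

Toma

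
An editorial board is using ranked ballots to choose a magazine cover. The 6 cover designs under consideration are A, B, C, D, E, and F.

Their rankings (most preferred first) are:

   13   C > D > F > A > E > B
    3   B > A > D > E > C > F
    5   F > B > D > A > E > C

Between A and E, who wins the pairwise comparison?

A

Ballots ranking A above E: 13+3+5 = 21.
Ballots ranking E above A: 0.
A wins the head-to-head, 21–0.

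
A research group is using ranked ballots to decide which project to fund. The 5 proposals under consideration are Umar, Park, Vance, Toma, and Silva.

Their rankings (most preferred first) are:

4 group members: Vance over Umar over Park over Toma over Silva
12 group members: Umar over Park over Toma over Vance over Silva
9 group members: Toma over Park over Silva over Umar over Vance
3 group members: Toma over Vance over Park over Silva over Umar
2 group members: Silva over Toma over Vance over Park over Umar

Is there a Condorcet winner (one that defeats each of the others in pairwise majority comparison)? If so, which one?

Head-to-head results (30 voters total):
Umar vs Park: Umar wins 16–14.
Umar vs Vance: Umar wins 21–9.
Umar vs Toma: Umar wins 16–14.
Umar vs Silva: Umar wins 16–14.
Park vs Vance: Park wins 21–9.
Park vs Toma: Park wins 16–14.
Park vs Silva: Park wins 28–2.
Vance vs Toma: Toma wins 26–4.
Vance vs Silva: Vance wins 19–11.
Toma vs Silva: Toma wins 28–2.
Umar beats each rival — Park (16–14), Vance (21–9), Toma (16–14), Silva (16–14) — so Umar is the Condorcet winner.

Umar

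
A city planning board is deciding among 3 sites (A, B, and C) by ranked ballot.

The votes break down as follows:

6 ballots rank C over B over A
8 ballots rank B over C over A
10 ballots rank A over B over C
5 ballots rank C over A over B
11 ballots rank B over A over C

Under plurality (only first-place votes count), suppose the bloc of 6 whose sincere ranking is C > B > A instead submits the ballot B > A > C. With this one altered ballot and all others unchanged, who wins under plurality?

B

First-place totals with the altered ballot: A 10, B 25, C 5.
The winner is unchanged: still B.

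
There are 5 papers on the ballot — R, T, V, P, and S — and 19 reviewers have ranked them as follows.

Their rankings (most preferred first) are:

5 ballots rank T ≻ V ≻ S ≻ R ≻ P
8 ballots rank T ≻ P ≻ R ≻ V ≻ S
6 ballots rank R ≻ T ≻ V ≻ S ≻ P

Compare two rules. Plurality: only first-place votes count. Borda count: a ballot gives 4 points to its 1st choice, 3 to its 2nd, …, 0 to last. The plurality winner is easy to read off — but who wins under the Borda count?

T

Plurality first-place counts: R 6, T 13, V 0, P 0, S 0 → T.
Borda totals: R 45, T 70, V 35, P 24, S 16 → T.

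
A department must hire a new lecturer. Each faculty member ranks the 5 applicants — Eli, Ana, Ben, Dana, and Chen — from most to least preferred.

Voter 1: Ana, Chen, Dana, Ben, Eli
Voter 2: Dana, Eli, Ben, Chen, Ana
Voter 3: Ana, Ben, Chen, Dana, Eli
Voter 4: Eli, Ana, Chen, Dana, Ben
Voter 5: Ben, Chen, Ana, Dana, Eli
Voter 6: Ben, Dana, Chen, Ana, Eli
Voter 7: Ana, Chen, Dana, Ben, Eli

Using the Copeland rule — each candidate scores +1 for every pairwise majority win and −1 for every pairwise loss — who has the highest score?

Pairwise results:
  Eli vs Ana: Ana wins 5–2.
  Eli vs Ben: Ben wins 5–2.
  Eli vs Dana: Dana wins 6–1.
  Eli vs Chen: Chen wins 5–2.
  Ana vs Ben: Ana wins 4–3.
  Ana vs Dana: Ana wins 5–2.
  Ana vs Chen: Ana wins 4–3.
  Ben vs Dana: Dana wins 4–3.
  Ben vs Chen: Ben wins 4–3.
  Dana vs Chen: Chen wins 5–2.
Copeland scores (wins − losses):
  Eli: 0 − 4 = -4
  Ana: 4 − 0 = 4
  Ben: 2 − 2 = 0
  Dana: 2 − 2 = 0
  Chen: 2 − 2 = 0
Ana has the best Copeland score.

Ana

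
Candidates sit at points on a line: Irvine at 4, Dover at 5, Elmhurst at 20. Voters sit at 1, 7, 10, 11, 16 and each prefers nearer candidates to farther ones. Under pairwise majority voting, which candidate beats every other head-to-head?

With single-peaked preferences on a line, the Condorcet winner is the candidate closest to the median voter.
The median voter (position 10) is closest to Dover at 5.
Check: Dover vs Elmhurst — voters closer to Dover: 4 of 5.

Dover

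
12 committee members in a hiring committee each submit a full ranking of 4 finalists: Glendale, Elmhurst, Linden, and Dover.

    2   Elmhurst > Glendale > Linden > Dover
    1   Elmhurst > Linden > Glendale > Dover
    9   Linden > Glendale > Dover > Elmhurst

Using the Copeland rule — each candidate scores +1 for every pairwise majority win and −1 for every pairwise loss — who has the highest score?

Linden

Pairwise results:
  Glendale vs Elmhurst: Glendale wins 9–3.
  Glendale vs Linden: Linden wins 10–2.
  Glendale vs Dover: Glendale wins 12–0.
  Elmhurst vs Linden: Linden wins 9–3.
  Elmhurst vs Dover: Dover wins 9–3.
  Linden vs Dover: Linden wins 12–0.
Copeland scores (wins − losses):
  Glendale: 2 − 1 = 1
  Elmhurst: 0 − 3 = -3
  Linden: 3 − 0 = 3
  Dover: 1 − 2 = -1
Linden has the best Copeland score.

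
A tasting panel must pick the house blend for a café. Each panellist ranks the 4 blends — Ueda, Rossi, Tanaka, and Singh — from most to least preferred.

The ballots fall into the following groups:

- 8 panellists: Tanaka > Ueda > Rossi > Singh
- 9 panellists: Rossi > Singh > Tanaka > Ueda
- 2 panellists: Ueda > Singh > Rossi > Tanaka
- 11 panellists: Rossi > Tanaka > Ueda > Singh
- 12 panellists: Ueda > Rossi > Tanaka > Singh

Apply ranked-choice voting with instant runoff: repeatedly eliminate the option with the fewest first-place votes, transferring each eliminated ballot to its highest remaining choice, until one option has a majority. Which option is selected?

Ueda

Round 1: Rossi 20, Ueda 14, Tanaka 8, Singh 0. Singh has the fewest and is eliminated.
Round 2: Rossi 20, Ueda 14, Tanaka 8. Tanaka has the fewest and is eliminated.
Round 3: Ueda 22, Rossi 20. Ueda has a majority.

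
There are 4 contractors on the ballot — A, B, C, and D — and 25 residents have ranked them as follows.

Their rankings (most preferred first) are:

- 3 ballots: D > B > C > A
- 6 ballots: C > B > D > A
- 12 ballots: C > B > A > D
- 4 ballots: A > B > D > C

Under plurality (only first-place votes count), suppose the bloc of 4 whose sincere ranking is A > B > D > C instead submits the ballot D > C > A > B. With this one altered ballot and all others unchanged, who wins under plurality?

First-place totals with the altered ballot: A 0, B 0, C 18, D 7.
The winner is unchanged: still C.

C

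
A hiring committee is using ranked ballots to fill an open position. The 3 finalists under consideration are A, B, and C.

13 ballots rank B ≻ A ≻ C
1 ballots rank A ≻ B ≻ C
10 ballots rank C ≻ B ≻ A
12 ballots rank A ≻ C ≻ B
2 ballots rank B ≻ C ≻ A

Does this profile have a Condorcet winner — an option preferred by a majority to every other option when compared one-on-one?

Head-to-head results (38 voters total):
A vs B: B wins 25–13.
A vs C: A wins 26–12.
B vs C: C wins 22–16.
No candidate beats all others: A beats C beats B beats A, a majority cycle.

No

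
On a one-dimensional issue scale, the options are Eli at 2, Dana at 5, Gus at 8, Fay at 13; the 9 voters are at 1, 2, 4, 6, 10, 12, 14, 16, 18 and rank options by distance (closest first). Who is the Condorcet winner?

Gus

With single-peaked preferences on a line, the Condorcet winner is the candidate closest to the median voter.
The median voter (position 10) is closest to Gus at 8.
Check: Gus vs Dana — voters closer to Gus: 5 of 9.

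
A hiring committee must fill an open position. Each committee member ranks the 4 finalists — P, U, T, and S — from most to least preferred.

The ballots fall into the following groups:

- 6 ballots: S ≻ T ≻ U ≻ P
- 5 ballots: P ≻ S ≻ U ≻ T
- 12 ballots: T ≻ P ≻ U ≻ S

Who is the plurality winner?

T

First-place vote totals:
  P: 5
  U: 0
  T: 12
  S: 6
T has the most first-place votes.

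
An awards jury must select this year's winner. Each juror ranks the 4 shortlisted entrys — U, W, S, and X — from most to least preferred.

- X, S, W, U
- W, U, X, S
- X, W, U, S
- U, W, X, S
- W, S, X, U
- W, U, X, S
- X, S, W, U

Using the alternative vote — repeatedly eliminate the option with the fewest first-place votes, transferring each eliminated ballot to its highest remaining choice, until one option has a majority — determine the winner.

Round 1: W 3, X 3, U 1, S 0. S has the fewest and is eliminated.
Round 2: W 3, X 3, U 1. U has the fewest and is eliminated.
Round 3: W 4, X 3. W has a majority.

W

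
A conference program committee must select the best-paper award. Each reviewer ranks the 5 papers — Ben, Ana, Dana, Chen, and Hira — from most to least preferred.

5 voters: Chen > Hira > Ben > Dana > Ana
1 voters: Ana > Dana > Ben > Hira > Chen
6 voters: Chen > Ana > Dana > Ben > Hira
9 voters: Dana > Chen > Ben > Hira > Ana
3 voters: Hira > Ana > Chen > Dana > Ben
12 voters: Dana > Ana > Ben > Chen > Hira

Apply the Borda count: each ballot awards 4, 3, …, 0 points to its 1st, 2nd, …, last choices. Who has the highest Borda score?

Borda scores:
  Ben: 5·2 + 2 + 6·1 + 9·2 + 3·0 + 12·2 = 60
  Ana: 5·0 + 4 + 6·3 + 9·0 + 3·3 + 12·3 = 67
  Dana: 5·1 + 3 + 6·2 + 9·4 + 3·1 + 12·4 = 107
  Chen: 5·4 + 0 + 6·4 + 9·3 + 3·2 + 12·1 = 89
  Hira: 5·3 + 1 + 6·0 + 9·1 + 3·4 + 12·0 = 37
Dana has the highest total.

Dana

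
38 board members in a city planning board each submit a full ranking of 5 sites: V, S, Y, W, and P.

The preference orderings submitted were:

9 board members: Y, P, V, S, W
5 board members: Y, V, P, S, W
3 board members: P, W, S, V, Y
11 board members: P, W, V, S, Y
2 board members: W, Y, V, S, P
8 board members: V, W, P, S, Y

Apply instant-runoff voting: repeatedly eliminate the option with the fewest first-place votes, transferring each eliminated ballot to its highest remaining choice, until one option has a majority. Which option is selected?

P

Round 1: Y 14, P 14, V 8, W 2, S 0. S has the fewest and is eliminated.
Round 2: Y 14, P 14, V 8, W 2. W has the fewest and is eliminated.
Round 3: Y 16, P 14, V 8. V has the fewest and is eliminated.
Round 4: P 22, Y 16. P has a majority.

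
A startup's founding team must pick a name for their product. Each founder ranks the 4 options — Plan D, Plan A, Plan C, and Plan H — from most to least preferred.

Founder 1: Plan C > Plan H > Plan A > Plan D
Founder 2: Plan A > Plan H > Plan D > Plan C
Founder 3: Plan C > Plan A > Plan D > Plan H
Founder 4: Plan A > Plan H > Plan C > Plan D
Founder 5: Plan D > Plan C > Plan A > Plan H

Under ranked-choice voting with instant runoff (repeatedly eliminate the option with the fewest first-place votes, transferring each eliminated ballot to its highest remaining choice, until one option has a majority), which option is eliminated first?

Plan H

Round 1: Plan A 2, Plan C 2, Plan D 1, Plan H 0. Plan H has the fewest and is eliminated.
Round 2: Plan A 2, Plan C 2, Plan D 1. Plan D has the fewest and is eliminated.
Round 3: Plan C 3, Plan A 2. Plan C has a majority.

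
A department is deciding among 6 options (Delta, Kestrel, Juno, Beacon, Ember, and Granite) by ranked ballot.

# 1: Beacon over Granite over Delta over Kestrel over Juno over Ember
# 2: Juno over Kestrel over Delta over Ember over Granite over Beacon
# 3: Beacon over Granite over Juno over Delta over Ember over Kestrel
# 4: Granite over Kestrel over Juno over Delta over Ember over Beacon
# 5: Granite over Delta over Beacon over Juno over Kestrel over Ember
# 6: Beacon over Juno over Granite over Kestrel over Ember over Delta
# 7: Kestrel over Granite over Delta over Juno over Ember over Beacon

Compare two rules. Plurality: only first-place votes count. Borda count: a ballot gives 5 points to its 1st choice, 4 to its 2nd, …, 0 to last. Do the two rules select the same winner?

No

Plurality first-place counts: Delta 0, Kestrel 1, Juno 1, Beacon 3, Ember 0, Granite 2 → Beacon.
Borda totals: Delta 17, Kestrel 18, Juno 20, Beacon 18, Ember 6, Granite 26 → Granite.
The two rules disagree: plurality picks Beacon, Borda picks Granite.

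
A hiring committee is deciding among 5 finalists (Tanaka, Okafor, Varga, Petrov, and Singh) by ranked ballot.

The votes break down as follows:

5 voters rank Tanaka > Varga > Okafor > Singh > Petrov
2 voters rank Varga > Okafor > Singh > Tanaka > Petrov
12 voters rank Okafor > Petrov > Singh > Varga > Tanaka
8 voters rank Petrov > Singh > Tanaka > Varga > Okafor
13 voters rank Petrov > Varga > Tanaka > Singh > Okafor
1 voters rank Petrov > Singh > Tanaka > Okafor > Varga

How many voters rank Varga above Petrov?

Ballots ranking Varga above Petrov: 5+2 = 7.
Ballots ranking Petrov above Varga: 12+8+13+1 = 34.
So 7 of 41 voters prefer Varga to Petrov.

7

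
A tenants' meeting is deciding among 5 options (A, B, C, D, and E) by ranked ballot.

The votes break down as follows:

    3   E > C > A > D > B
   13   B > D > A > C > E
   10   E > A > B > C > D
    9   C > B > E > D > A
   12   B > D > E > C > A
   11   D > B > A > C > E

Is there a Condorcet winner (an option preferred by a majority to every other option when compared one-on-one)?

Head-to-head results (58 voters total):
A vs B: B wins 45–13.
A vs C: A wins 34–24.
A vs D: D wins 45–13.
A vs E: E wins 34–24.
B vs C: B wins 46–12.
B vs D: B wins 44–14.
B vs E: B wins 45–13.
C vs D: D wins 36–22.
C vs E: C wins 33–25.
D vs E: D wins 36–22.
B beats each rival — A (45–13), C (46–12), D (44–14), E (45–13) — so B is the Condorcet winner.

Yes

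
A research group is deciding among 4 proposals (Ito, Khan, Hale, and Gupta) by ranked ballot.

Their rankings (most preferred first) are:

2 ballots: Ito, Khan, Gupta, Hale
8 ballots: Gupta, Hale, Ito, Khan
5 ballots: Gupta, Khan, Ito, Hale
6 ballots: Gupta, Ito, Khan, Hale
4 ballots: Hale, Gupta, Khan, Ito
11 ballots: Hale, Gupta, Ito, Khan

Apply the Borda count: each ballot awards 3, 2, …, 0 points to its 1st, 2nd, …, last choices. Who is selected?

Borda scores:
  Ito: 2·3 + 8·1 + 5·1 + 6·2 + 4·0 + 11·1 = 42
  Khan: 2·2 + 8·0 + 5·2 + 6·1 + 4·1 + 11·0 = 24
  Hale: 2·0 + 8·2 + 5·0 + 6·0 + 4·3 + 11·3 = 61
  Gupta: 2·1 + 8·3 + 5·3 + 6·3 + 4·2 + 11·2 = 89
Gupta has the highest total.

Gupta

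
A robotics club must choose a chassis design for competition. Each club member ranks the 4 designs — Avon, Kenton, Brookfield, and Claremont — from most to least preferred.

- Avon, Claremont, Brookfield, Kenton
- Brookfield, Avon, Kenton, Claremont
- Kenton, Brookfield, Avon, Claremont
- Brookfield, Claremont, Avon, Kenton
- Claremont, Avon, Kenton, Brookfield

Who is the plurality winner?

First-place vote totals:
  Avon: 1
  Kenton: 1
  Brookfield: 2
  Claremont: 1
Brookfield has the most first-place votes.

Brookfield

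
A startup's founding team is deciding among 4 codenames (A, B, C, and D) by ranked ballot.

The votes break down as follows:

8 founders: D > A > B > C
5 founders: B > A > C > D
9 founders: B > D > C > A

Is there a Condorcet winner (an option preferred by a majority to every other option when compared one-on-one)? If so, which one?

Head-to-head results (22 voters total):
A vs B: B wins 14–8.
A vs C: A wins 13–9.
A vs D: D wins 17–5.
B vs C: B wins 22–0.
B vs D: B wins 14–8.
C vs D: D wins 17–5.
B beats each rival — A (14–8), C (22–0), D (14–8) — so B is the Condorcet winner.

B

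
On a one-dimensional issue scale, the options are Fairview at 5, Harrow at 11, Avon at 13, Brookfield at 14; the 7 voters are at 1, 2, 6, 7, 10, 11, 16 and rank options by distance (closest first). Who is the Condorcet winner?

Fairview

With single-peaked preferences on a line, the Condorcet winner is the candidate closest to the median voter.
The median voter (position 7) is closest to Fairview at 5.
Check: Fairview vs Avon — voters closer to Fairview: 4 of 7.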